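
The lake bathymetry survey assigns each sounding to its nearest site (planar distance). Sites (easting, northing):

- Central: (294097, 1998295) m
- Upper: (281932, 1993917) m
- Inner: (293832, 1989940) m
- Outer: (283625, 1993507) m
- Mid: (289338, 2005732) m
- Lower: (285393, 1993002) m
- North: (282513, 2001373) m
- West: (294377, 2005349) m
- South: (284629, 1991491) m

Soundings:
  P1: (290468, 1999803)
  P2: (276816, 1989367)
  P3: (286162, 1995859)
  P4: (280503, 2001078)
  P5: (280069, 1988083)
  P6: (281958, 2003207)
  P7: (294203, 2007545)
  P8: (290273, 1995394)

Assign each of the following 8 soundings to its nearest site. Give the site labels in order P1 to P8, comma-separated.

P1 → Central (d²=15443705.00)
P2 → Upper (d²=46875956.00)
P3 → Lower (d²=8753810.00)
P4 → North (d²=4127125.00)
P5 → South (d²=32408064.00)
P6 → North (d²=3671581.00)
P7 → West (d²=4852692.00)
P8 → Central (d²=23038777.00)

Central, Upper, Lower, North, South, North, West, Central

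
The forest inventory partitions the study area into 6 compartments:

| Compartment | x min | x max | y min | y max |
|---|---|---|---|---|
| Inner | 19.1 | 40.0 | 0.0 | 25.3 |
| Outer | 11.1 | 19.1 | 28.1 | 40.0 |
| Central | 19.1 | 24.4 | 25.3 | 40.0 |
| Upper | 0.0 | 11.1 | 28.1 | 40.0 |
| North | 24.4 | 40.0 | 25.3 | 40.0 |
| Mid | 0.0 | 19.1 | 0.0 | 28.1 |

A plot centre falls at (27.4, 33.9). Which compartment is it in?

North

The point has x = 27.4 and y = 33.9.
Only North satisfies 24.4 ≤ x ≤ 40.0 and 25.3 ≤ y ≤ 40.0.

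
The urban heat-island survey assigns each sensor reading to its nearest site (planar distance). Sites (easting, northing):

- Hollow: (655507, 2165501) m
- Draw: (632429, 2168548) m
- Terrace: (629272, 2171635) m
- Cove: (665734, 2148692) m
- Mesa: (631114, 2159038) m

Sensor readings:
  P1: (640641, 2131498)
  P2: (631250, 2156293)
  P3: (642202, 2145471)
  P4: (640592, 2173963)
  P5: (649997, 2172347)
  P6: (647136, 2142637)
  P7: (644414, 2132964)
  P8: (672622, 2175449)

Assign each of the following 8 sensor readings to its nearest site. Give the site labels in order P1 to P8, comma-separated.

P1 → Mesa (d²=849215329.00)
P2 → Mesa (d²=7553521.00)
P3 → Mesa (d²=307007233.00)
P4 → Draw (d²=95956794.00)
P5 → Hollow (d²=77227816.00)
P6 → Cove (d²=382548629.00)
P7 → Cove (d²=701912384.00)
P8 → Hollow (d²=391885929.00)

Mesa, Mesa, Mesa, Draw, Hollow, Cove, Cove, Hollow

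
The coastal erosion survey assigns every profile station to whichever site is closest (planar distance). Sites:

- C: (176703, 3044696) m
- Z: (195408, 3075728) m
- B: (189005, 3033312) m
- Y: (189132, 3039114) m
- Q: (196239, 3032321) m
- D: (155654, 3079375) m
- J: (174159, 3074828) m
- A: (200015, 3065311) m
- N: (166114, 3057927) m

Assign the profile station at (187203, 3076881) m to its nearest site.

Z

Squared distances to each site:
C: 1146124225.000; Z: 68651434.000; B: 1901504965.000; Y: 1430067330.000; Q: 2067242896.000; D: 1001559437.000; J: 174360745.000; A: 298012244.000; N: 804000037.000.
Minimum at Z.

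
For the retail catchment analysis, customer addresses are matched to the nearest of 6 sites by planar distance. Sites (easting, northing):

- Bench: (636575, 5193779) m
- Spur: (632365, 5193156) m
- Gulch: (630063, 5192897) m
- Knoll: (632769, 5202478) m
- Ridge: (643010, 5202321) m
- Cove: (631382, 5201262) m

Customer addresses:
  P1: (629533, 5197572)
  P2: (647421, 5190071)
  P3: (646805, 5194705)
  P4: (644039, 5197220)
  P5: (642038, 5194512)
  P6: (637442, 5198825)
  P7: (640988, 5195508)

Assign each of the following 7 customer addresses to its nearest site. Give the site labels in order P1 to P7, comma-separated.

P1 → Cove (d²=17034901.00)
P2 → Bench (d²=131384980.00)
P3 → Ridge (d²=72405481.00)
P4 → Ridge (d²=27079042.00)
P5 → Bench (d²=30381658.00)
P6 → Bench (d²=26213805.00)
P7 → Bench (d²=22464010.00)

Cove, Bench, Ridge, Ridge, Bench, Bench, Bench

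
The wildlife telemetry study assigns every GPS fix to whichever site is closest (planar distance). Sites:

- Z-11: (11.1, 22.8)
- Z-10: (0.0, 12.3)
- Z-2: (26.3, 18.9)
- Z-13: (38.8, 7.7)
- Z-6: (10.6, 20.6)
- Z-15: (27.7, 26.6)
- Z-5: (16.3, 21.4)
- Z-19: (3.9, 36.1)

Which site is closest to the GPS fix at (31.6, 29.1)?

Squared distances to each site:
Z-11: 459.940; Z-10: 1280.800; Z-2: 132.130; Z-13: 509.800; Z-6: 513.250; Z-15: 21.460; Z-5: 293.380; Z-19: 816.290.
Minimum at Z-15.

Z-15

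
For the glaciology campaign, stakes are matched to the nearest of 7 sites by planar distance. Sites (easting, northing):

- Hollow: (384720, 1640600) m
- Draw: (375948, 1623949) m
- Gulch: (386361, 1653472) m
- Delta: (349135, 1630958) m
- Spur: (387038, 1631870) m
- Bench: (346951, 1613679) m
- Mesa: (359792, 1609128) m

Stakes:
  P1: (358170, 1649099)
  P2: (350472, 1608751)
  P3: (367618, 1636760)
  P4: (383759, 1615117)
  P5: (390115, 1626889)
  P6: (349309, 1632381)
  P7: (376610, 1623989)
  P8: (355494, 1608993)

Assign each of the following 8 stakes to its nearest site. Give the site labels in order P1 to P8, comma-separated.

Delta, Bench, Draw, Draw, Spur, Delta, Draw, Mesa

P1 → Delta (d²=410727106.00)
P2 → Bench (d²=36682625.00)
P3 → Draw (d²=233510621.00)
P4 → Draw (d²=139015945.00)
P5 → Spur (d²=34278290.00)
P6 → Delta (d²=2055205.00)
P7 → Draw (d²=439844.00)
P8 → Mesa (d²=18491029.00)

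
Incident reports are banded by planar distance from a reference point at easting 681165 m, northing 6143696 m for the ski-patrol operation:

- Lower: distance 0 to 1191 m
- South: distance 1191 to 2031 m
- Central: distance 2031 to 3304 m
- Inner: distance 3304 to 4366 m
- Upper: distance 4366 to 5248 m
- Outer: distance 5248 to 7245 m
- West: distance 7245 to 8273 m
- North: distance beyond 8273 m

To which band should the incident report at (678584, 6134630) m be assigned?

North

Distance = √((678584−681165)² + (6134630−6143696)²) = √(6661561.000 + 82192356.000) = 9426.236 m.
8273 ≤ 9426.236 < ∞ → North.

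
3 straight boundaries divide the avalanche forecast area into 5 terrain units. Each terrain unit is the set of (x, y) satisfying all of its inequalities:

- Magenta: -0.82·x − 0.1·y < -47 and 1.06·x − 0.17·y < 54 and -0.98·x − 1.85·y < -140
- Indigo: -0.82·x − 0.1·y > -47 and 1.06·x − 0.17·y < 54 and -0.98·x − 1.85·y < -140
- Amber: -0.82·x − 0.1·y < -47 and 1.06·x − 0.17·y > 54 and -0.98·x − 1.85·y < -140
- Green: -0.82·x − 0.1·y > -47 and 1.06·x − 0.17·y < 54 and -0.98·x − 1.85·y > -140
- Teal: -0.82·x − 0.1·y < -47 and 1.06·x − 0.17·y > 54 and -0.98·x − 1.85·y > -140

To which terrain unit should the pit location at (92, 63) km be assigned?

-0.82·92 − 0.1·63 = -81.740, which is < -47
1.06·92 − 0.17·63 = 86.810, which is > 54
-0.98·92 − 1.85·63 = -206.710, which is < -140
This sign pattern matches Amber.

Amber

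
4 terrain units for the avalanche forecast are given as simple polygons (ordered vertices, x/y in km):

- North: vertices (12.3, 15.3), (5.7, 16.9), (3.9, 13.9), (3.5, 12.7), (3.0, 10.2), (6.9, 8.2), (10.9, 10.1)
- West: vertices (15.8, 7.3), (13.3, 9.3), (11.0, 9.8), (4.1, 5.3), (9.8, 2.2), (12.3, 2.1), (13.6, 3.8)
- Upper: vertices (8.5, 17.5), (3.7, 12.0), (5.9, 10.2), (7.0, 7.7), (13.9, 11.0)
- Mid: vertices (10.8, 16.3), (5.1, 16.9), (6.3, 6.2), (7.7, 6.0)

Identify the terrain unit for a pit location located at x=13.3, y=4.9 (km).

West

Cast a ray rightward from (13.3, 4.9). For each polygon, the edges (by vertex number in listed order) whose endpoints lie on opposite sides of y = 4.9, where each meets that height, and whether that is right or left of the point:
North: no edge straddles that height → 0 crossings.
West: 4–5 at x≈4.84 (left), 7–1 at x≈14.29 (right) → 1 crossing.
Upper: no edge straddles that height → 0 crossings.
Mid: no edge straddles that height → 0 crossings.
Only West has an odd count, so the point is inside West.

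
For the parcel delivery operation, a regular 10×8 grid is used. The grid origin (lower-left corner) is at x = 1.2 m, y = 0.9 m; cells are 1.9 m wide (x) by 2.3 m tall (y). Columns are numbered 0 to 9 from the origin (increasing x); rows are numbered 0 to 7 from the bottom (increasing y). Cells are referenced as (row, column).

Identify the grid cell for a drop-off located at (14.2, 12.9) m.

Column index: ⌊(14.2 − 1.2) / 1.9⌋ = ⌊6.842⌋ = 6
Row offset from origin: ⌊(12.9 − 0.9) / 2.3⌋ = ⌊5.217⌋ = 5 → row 5

(5, 6)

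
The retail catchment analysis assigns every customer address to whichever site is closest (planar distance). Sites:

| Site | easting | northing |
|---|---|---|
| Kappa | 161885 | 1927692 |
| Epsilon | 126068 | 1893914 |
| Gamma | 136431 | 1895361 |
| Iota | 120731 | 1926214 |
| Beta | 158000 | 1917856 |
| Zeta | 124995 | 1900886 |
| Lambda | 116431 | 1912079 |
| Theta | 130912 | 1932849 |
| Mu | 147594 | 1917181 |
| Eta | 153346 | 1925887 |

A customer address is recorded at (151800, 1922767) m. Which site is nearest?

Squared distances to each site:
Kappa: 125962850.000; Epsilon: 1494631433.000; Gamma: 987294997.000; Iota: 977164570.000; Beta: 62557921.000; Zeta: 1197286186.000; Lambda: 1365199505.000; Theta: 537955268.000; Mu: 48893832.000; Eta: 12124516.000.
Minimum at Eta.

Eta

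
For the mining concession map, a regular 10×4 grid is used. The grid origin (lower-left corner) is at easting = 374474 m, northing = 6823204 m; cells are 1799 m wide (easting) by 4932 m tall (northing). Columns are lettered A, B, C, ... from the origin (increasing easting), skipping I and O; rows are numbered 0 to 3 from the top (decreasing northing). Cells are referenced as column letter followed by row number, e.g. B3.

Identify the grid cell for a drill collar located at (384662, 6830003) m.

F2

Column index: ⌊(384662 − 374474) / 1799⌋ = ⌊5.663⌋ = 5 → column F
Row offset from origin: ⌊(6830003 − 6823204) / 4932⌋ = ⌊1.379⌋ = 1 → row 2 (counted from top)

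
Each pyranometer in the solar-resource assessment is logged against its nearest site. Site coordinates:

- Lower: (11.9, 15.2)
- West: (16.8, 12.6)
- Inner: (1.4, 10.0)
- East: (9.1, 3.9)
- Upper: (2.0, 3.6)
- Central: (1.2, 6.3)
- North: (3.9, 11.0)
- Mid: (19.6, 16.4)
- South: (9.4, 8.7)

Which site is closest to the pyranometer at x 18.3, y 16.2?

Squared distances to each site:
Lower: 41.960; West: 15.210; Inner: 324.050; East: 235.930; Upper: 424.450; Central: 390.420; North: 234.400; Mid: 1.730; South: 135.460.
Minimum at Mid.

Mid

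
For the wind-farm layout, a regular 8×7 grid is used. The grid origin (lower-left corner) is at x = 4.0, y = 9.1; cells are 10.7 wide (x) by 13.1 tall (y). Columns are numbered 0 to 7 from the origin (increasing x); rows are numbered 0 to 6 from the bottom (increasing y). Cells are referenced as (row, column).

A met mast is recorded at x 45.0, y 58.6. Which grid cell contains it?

(3, 3)

Column index: ⌊(45.0 − 4.0) / 10.7⌋ = ⌊3.832⌋ = 3
Row offset from origin: ⌊(58.6 − 9.1) / 13.1⌋ = ⌊3.779⌋ = 3 → row 3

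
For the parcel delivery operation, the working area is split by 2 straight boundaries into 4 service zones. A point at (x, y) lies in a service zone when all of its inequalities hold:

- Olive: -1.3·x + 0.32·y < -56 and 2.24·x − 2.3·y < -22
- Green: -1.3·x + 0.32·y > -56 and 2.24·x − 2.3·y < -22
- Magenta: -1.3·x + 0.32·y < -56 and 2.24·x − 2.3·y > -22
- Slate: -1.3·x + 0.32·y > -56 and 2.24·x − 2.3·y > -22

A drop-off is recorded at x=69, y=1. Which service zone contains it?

Magenta

-1.3·69 + 0.32·1 = -89.380, which is < -56
2.24·69 − 2.3·1 = 152.260, which is > -22
This sign pattern matches Magenta.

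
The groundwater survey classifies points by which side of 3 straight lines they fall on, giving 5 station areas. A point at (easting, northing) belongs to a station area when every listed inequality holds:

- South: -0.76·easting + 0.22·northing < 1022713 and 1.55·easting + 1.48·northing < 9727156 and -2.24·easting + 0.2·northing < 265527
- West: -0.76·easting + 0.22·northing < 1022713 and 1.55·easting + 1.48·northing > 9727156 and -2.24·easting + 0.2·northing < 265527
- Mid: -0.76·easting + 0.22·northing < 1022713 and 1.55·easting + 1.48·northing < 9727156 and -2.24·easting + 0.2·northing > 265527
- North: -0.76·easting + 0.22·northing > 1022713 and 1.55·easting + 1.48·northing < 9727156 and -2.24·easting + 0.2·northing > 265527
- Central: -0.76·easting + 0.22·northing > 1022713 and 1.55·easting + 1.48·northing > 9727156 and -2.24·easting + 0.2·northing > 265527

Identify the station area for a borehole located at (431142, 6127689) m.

-0.76·431142 + 0.22·6127689 = 1020423.660, which is < 1022713
1.55·431142 + 1.48·6127689 = 9737249.820, which is > 9727156
-2.24·431142 + 0.2·6127689 = 259779.720, which is < 265527
This sign pattern matches West.

West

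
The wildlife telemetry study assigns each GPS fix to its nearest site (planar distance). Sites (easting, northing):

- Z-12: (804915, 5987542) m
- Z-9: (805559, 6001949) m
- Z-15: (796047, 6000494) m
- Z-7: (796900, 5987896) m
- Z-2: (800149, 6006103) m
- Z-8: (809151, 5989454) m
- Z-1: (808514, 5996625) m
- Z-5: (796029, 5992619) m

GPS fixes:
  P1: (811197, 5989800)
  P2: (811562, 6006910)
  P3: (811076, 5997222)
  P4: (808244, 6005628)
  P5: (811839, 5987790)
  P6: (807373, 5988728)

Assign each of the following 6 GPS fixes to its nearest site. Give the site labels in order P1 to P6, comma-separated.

P1 → Z-8 (d²=4305832.00)
P2 → Z-9 (d²=60647530.00)
P3 → Z-1 (d²=6920253.00)
P4 → Z-9 (d²=20744266.00)
P5 → Z-8 (d²=9994240.00)
P6 → Z-8 (d²=3688360.00)

Z-8, Z-9, Z-1, Z-9, Z-8, Z-8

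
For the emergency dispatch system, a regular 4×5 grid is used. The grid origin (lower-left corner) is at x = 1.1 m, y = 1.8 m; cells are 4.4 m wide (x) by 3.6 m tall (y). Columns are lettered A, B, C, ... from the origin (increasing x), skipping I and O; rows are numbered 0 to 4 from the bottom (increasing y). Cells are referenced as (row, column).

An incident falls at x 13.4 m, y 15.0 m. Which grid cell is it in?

(3, C)

Column index: ⌊(13.4 − 1.1) / 4.4⌋ = ⌊2.795⌋ = 2 → column C
Row offset from origin: ⌊(15.0 − 1.8) / 3.6⌋ = ⌊3.667⌋ = 3 → row 3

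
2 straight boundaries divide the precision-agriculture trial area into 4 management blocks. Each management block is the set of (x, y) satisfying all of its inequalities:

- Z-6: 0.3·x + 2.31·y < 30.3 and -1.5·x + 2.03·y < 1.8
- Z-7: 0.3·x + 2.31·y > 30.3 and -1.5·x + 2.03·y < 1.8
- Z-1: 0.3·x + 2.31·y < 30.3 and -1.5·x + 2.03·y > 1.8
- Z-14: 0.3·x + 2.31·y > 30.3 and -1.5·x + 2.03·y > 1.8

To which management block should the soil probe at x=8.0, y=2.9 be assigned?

0.3·8.0 + 2.31·2.9 = 9.099, which is < 30.3
-1.5·8.0 + 2.03·2.9 = -6.113, which is < 1.8
This sign pattern matches Z-6.

Z-6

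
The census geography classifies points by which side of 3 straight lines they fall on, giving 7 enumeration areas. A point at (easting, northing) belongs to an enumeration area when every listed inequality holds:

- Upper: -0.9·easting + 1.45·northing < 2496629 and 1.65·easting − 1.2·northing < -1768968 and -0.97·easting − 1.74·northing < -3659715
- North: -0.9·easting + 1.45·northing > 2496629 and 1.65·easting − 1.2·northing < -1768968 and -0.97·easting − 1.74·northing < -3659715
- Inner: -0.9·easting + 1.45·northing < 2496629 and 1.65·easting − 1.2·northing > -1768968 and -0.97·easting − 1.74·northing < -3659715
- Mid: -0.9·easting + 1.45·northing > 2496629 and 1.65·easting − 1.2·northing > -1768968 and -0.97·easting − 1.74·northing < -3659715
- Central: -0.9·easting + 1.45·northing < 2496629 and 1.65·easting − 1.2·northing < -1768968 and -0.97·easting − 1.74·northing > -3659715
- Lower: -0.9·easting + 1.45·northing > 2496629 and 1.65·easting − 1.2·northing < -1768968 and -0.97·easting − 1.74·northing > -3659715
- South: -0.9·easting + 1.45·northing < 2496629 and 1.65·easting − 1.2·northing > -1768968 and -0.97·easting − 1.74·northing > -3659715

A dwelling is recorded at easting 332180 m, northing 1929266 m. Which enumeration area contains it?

-0.9·332180 + 1.45·1929266 = 2498473.700, which is > 2496629
1.65·332180 − 1.2·1929266 = -1767022.200, which is > -1768968
-0.97·332180 − 1.74·1929266 = -3679137.440, which is < -3659715
This sign pattern matches Mid.

Mid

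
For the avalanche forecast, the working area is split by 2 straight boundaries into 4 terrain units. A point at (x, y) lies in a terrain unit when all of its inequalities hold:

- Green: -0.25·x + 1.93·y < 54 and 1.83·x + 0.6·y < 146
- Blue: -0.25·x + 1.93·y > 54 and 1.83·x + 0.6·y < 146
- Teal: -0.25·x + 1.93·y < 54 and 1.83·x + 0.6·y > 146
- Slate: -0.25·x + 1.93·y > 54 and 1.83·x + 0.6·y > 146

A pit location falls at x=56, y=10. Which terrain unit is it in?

Green

-0.25·56 + 1.93·10 = 5.300, which is < 54
1.83·56 + 0.6·10 = 108.480, which is < 146
This sign pattern matches Green.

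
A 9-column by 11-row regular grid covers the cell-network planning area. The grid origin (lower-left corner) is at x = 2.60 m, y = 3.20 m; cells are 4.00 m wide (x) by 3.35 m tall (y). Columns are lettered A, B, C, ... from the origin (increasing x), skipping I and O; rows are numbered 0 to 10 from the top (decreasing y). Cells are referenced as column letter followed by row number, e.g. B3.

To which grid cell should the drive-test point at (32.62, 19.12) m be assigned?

H6

Column index: ⌊(32.62 − 2.60) / 4.00⌋ = ⌊7.505⌋ = 7 → column H
Row offset from origin: ⌊(19.12 − 3.20) / 3.35⌋ = ⌊4.752⌋ = 4 → row 6 (counted from top)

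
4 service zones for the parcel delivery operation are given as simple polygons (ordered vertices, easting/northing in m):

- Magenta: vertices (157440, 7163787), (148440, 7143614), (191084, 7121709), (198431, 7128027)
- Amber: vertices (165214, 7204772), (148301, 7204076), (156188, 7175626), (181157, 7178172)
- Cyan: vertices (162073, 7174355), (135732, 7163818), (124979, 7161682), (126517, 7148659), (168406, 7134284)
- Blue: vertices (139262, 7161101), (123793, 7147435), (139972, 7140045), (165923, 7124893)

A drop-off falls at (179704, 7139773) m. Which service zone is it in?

Magenta

Cast a ray rightward from (179704, 7139773). For each polygon, the edges (by vertex number in listed order) whose endpoints lie on opposite sides of northing = 7139773, where each meets that height, and whether that is right or left of the point:
Magenta: 2–3 at easting≈155917.5 (left), 4–1 at easting≈184966.8 (right) → 1 crossing.
Amber: no edge straddles that height → 0 crossings.
Cyan: 4–5 at easting≈152411.0 (left), 5–1 at easting≈167538.5 (left) → 0 crossings.
Blue: 3–4 at easting≈140437.9 (left), 4–1 at easting≈154966.4 (left) → 0 crossings.
Only Magenta has an odd count, so the point is inside Magenta.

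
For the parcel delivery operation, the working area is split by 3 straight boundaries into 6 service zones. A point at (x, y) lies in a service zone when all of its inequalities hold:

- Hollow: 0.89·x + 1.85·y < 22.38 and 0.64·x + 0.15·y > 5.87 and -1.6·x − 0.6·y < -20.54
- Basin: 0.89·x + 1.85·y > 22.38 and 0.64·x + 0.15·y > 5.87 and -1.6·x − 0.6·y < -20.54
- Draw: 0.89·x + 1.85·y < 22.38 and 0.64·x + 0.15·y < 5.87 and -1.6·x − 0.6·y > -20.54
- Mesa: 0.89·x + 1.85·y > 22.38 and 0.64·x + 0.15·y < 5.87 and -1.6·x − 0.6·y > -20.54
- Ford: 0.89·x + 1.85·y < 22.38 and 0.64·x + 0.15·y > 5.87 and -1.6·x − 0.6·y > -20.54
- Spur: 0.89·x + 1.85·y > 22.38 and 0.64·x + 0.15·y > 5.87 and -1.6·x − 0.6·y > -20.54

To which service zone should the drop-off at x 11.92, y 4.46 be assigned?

0.89·11.92 + 1.85·4.46 = 18.860, which is < 22.38
0.64·11.92 + 0.15·4.46 = 8.298, which is > 5.87
-1.6·11.92 − 0.6·4.46 = -21.748, which is < -20.54
This sign pattern matches Hollow.

Hollow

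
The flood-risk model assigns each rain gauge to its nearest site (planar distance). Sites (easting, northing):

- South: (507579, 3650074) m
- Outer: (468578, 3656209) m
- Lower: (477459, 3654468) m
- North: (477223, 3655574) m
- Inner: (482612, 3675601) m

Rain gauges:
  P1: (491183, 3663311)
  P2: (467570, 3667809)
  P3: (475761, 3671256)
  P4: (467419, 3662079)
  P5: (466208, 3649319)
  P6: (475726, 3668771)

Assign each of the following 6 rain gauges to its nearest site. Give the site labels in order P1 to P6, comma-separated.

P1 → Inner (d²=224506141.00)
P2 → Outer (d²=135576064.00)
P3 → Inner (d²=65815226.00)
P4 → Outer (d²=35800181.00)
P5 → Outer (d²=53089000.00)
P6 → Inner (d²=94065896.00)

Inner, Outer, Inner, Outer, Outer, Inner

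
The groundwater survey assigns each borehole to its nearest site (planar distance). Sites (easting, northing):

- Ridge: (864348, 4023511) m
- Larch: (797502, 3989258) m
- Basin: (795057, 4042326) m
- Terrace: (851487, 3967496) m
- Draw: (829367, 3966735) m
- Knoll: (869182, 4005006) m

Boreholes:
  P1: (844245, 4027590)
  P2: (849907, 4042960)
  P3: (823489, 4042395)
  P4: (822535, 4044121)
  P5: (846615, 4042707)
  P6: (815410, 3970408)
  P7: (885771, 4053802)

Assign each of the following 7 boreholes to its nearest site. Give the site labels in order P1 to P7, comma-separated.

P1 → Ridge (d²=420768850.00)
P2 → Ridge (d²=586806082.00)
P3 → Basin (d²=808383385.00)
P4 → Basin (d²=758262509.00)
P5 → Ridge (d²=682945705.00)
P6 → Draw (d²=208288778.00)
P7 → Ridge (d²=1376489610.00)

Ridge, Ridge, Basin, Basin, Ridge, Draw, Ridge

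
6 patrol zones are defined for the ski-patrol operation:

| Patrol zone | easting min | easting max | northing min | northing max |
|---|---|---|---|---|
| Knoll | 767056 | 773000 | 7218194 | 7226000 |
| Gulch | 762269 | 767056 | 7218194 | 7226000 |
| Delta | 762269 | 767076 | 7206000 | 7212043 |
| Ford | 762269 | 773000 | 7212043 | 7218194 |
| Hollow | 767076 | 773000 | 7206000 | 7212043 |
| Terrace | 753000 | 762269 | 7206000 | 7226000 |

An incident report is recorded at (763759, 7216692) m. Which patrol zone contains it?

Ford

The point has easting = 763759 and northing = 7216692.
Only Ford satisfies 762269 ≤ easting ≤ 773000 and 7212043 ≤ northing ≤ 7218194.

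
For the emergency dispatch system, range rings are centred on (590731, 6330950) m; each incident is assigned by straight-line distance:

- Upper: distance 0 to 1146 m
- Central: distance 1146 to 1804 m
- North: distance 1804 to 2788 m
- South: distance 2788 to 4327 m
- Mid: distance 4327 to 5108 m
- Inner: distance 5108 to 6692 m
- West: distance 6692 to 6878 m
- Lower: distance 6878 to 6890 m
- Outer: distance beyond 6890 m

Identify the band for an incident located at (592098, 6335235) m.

Distance = √((592098−590731)² + (6335235−6330950)²) = √(1868689.000 + 18361225.000) = 4497.768 m.
4327 ≤ 4497.768 < 5108 → Mid.

Mid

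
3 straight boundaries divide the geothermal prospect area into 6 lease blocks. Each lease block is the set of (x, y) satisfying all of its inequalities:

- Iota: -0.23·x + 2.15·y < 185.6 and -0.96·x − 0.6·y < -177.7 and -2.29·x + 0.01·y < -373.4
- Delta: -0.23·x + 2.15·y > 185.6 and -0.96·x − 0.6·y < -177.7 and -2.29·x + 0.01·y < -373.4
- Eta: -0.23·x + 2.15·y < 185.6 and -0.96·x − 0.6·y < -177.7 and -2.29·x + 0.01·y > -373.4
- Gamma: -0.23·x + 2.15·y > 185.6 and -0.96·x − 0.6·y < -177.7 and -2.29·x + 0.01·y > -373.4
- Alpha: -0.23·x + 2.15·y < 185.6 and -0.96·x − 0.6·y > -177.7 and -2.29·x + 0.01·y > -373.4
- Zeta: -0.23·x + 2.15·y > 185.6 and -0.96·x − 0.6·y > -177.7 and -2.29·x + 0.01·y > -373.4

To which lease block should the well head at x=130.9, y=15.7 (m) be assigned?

-0.23·130.9 + 2.15·15.7 = 3.648, which is < 185.6
-0.96·130.9 − 0.6·15.7 = -135.084, which is > -177.7
-2.29·130.9 + 0.01·15.7 = -299.604, which is > -373.4
This sign pattern matches Alpha.

Alpha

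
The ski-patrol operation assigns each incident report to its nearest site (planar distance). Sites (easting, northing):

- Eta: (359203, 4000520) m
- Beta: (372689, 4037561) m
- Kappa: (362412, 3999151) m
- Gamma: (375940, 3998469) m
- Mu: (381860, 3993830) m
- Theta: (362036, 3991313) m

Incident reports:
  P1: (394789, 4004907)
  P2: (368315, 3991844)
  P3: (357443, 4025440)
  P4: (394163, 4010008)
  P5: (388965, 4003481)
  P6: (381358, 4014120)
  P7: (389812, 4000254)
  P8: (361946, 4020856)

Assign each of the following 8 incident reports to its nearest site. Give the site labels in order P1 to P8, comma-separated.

P1 → Mu (d²=289858970.00)
P2 → Theta (d²=39707802.00)
P3 → Beta (d²=379359157.00)
P4 → Mu (d²=413091493.00)
P5 → Mu (d²=143622826.00)
P6 → Gamma (d²=274308525.00)
P7 → Mu (d²=104502080.00)
P8 → Beta (d²=394469074.00)

Mu, Theta, Beta, Mu, Mu, Gamma, Mu, Beta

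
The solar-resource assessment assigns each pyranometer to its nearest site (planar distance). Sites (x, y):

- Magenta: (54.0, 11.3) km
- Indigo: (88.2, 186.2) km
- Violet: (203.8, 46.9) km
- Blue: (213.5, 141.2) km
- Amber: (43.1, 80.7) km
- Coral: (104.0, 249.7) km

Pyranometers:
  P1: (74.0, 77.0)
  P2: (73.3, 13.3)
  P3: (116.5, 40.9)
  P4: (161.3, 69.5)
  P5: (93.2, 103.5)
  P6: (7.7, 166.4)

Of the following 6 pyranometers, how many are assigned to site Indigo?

1

P1 → Amber
P2 → Magenta
P3 → Magenta
P4 → Violet
P5 → Amber
P6 → Indigo
1 of the 6 goes to Indigo.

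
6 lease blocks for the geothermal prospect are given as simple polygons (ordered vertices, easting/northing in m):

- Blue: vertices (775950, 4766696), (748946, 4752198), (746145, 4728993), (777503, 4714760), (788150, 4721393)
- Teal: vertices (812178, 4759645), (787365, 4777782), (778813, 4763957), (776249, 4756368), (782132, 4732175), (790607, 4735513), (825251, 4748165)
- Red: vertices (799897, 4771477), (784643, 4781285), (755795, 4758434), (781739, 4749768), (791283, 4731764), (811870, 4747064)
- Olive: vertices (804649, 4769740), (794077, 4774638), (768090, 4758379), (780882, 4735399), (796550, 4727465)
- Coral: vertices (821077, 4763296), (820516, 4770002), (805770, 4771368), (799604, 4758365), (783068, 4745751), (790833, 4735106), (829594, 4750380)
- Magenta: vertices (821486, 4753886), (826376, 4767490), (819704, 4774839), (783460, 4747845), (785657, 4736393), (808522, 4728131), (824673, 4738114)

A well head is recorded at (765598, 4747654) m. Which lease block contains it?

Blue

Cast a ray rightward from (765598, 4747654). For each polygon, the edges (by vertex number in listed order) whose endpoints lie on opposite sides of northing = 4747654, where each meets that height, and whether that is right or left of the point:
Blue: 2–3 at easting≈748397.5 (left), 5–1 at easting≈781078.0 (right) → 1 crossing.
Teal: 4–5 at easting≈778368.0 (right), 6–7 at easting≈823851.8 (right) → 2 crossings.
Red: 4–5 at easting≈782859.6 (right), 6–1 at easting≈811580.6 (right) → 2 crossings.
Olive: 3–4 at easting≈774060.2 (right), 5–1 at easting≈800417.8 (right) → 2 crossings.
Coral: 4–5 at easting≈785562.7 (right), 6–7 at easting≈822676.2 (right) → 2 crossings.
Magenta: 4–5 at easting≈783496.6 (right), 7–1 at easting≈822745.3 (right) → 2 crossings.
Only Blue has an odd count, so the point is inside Blue.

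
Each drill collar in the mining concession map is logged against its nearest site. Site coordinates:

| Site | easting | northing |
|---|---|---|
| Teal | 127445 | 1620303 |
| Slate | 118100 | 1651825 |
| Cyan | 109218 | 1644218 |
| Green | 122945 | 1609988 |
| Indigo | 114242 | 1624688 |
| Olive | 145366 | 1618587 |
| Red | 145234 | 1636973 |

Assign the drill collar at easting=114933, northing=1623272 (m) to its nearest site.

Indigo

Squared distances to each site:
Teal: 165365105.000; Slate: 825303698.000; Cyan: 471396141.000; Green: 240656800.000; Indigo: 2482537.000; Olive: 948116714.000; Red: 1105868002.000.
Minimum at Indigo.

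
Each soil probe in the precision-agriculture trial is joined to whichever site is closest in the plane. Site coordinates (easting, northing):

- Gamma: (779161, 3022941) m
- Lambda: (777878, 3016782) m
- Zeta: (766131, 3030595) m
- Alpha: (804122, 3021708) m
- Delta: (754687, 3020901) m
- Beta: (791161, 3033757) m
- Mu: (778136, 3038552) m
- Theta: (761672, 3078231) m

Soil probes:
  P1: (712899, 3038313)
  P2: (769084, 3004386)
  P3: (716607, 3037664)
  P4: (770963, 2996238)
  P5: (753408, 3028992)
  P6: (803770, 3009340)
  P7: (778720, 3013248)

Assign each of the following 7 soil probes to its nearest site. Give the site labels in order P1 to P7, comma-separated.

Delta, Lambda, Delta, Lambda, Delta, Alpha, Lambda

P1 → Delta (d²=2049414688.00)
P2 → Lambda (d²=230995252.00)
P3 → Delta (d²=1731084569.00)
P4 → Lambda (d²=469873161.00)
P5 → Delta (d²=67100122.00)
P6 → Alpha (d²=153091328.00)
P7 → Lambda (d²=13198120.00)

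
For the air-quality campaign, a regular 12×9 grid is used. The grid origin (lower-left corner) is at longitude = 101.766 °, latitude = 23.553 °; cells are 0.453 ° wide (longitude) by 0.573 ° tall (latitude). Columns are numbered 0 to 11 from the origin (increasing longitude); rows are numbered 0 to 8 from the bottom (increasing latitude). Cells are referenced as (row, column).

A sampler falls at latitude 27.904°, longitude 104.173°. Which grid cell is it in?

(7, 5)

Column index: ⌊(104.173 − 101.766) / 0.453⌋ = ⌊5.313⌋ = 5
Row offset from origin: ⌊(27.904 − 23.553) / 0.573⌋ = ⌊7.593⌋ = 7 → row 7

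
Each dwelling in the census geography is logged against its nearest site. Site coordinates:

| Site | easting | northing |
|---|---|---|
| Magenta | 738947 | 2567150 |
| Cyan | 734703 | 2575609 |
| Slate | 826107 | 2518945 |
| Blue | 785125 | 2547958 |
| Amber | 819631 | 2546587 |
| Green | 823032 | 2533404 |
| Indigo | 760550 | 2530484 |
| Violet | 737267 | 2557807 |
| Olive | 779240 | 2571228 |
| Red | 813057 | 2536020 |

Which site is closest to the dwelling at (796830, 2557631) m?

Blue

Squared distances to each site:
Magenta: 3441053050.000; Cyan: 4182972613.000; Slate: 2353749325.000; Blue: 230573954.000; Amber: 641855537.000; Green: 1273492333.000; Indigo: 2053198009.000; Violet: 3547781945.000; Olive: 494286509.000; Red: 730350850.000.
Minimum at Blue.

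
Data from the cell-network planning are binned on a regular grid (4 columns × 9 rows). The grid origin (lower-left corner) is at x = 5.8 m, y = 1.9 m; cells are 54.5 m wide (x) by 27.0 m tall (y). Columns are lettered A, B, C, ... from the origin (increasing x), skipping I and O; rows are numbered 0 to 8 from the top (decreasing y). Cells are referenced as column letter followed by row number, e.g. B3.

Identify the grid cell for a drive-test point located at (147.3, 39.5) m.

C7

Column index: ⌊(147.3 − 5.8) / 54.5⌋ = ⌊2.596⌋ = 2 → column C
Row offset from origin: ⌊(39.5 − 1.9) / 27.0⌋ = ⌊1.393⌋ = 1 → row 7 (counted from top)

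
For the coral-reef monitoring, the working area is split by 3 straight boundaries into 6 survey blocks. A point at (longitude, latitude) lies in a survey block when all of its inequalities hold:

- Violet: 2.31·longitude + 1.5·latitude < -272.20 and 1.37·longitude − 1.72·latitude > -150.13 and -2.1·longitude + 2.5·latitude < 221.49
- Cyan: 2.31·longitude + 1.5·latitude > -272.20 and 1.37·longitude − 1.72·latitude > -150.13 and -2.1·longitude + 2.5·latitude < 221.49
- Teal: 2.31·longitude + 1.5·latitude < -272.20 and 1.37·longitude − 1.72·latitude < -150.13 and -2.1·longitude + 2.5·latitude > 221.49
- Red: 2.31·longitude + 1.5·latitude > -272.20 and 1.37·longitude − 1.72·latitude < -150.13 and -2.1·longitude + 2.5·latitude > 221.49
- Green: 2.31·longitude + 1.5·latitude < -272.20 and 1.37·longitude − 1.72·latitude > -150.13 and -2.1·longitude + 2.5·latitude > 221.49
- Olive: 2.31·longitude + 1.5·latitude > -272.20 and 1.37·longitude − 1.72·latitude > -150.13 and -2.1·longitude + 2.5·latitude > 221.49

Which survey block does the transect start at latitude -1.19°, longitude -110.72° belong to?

Olive

2.31·-110.72 + 1.5·-1.19 = -257.548, which is > -272.20
1.37·-110.72 − 1.72·-1.19 = -149.640, which is > -150.13
-2.1·-110.72 + 2.5·-1.19 = 229.537, which is > 221.49
This sign pattern matches Olive.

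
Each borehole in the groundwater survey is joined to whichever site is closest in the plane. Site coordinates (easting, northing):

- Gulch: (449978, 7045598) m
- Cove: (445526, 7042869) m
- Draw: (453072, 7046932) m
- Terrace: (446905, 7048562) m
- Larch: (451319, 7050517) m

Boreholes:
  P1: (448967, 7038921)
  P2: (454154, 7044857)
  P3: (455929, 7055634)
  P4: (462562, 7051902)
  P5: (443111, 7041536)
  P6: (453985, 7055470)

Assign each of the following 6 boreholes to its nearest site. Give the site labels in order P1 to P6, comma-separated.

Cove, Draw, Larch, Draw, Cove, Larch

P1 → Cove (d²=27427185.00)
P2 → Draw (d²=5476349.00)
P3 → Larch (d²=47435789.00)
P4 → Draw (d²=114761000.00)
P5 → Cove (d²=7609114.00)
P6 → Larch (d²=31639765.00)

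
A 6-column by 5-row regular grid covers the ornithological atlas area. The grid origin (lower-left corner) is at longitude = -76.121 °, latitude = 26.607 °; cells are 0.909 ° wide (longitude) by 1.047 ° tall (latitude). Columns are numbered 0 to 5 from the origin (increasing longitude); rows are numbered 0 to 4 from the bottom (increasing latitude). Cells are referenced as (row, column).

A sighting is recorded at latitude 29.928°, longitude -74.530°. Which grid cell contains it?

(3, 1)

Column index: ⌊(-74.530 − -76.121) / 0.909⌋ = ⌊1.750⌋ = 1
Row offset from origin: ⌊(29.928 − 26.607) / 1.047⌋ = ⌊3.172⌋ = 3 → row 3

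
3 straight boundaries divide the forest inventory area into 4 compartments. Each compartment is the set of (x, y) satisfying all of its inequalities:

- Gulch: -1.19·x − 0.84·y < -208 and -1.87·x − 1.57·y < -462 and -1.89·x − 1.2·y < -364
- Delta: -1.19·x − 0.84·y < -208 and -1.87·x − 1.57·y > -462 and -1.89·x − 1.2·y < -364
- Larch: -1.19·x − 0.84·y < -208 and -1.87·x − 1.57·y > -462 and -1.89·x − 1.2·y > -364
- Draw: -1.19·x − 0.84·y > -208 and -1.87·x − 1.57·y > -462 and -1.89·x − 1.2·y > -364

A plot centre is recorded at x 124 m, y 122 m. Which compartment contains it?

-1.19·124 − 0.84·122 = -250.040, which is < -208
-1.87·124 − 1.57·122 = -423.420, which is > -462
-1.89·124 − 1.2·122 = -380.760, which is < -364
This sign pattern matches Delta.

Delta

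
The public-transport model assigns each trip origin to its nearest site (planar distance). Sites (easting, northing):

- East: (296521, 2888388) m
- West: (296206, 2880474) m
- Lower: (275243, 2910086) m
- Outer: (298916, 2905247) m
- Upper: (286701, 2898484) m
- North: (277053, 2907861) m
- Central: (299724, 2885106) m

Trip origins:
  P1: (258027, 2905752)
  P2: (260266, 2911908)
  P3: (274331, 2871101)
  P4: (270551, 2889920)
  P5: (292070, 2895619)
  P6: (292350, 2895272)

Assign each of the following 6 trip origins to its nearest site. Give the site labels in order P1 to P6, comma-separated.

Lower, Lower, West, Upper, Upper, Upper

P1 → Lower (d²=315174212.00)
P2 → Lower (d²=227630213.00)
P3 → West (d²=566368754.00)
P4 → Upper (d²=334164596.00)
P5 → Upper (d²=37034386.00)
P6 → Upper (d²=42228145.00)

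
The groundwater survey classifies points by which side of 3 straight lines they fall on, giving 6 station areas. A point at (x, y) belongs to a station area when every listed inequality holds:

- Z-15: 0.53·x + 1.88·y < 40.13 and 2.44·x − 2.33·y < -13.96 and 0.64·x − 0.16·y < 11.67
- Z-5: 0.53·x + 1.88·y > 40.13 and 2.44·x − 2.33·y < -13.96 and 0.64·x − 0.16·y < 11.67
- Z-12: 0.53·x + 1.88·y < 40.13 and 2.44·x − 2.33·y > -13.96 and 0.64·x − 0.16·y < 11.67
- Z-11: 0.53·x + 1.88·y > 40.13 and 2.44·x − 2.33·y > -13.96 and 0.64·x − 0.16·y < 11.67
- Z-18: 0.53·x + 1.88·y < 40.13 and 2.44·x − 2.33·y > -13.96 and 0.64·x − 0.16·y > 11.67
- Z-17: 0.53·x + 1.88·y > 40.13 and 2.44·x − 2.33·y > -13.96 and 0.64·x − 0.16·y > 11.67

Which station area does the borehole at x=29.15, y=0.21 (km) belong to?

Z-18

0.53·29.15 + 1.88·0.21 = 15.844, which is < 40.13
2.44·29.15 − 2.33·0.21 = 70.637, which is > -13.96
0.64·29.15 − 0.16·0.21 = 18.622, which is > 11.67
This sign pattern matches Z-18.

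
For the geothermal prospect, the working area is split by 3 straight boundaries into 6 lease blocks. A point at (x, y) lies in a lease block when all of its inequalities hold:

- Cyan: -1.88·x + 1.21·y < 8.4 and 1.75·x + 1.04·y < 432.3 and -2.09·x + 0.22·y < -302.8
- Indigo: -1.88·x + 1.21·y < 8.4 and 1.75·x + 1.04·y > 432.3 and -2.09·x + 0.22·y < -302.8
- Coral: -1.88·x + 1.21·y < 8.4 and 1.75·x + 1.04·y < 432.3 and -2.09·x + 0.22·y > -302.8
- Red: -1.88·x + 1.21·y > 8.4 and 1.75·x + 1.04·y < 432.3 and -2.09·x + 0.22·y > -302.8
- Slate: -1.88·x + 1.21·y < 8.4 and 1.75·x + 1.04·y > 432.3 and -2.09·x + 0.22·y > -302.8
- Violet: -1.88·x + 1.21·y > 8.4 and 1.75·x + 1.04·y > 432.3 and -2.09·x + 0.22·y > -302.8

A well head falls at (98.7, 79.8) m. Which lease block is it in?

Coral

-1.88·98.7 + 1.21·79.8 = -88.998, which is < 8.4
1.75·98.7 + 1.04·79.8 = 255.717, which is < 432.3
-2.09·98.7 + 0.22·79.8 = -188.727, which is > -302.8
This sign pattern matches Coral.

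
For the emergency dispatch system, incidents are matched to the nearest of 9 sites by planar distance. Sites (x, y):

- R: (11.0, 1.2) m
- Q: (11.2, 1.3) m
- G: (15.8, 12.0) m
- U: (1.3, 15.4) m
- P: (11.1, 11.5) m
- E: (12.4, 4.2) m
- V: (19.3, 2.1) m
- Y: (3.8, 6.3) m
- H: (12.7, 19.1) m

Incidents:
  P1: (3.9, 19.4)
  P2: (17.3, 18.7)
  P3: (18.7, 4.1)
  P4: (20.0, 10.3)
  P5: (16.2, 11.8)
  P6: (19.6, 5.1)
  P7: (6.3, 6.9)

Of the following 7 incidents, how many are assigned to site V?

2

P1 → U
P2 → H
P3 → V
P4 → G
P5 → G
P6 → V
P7 → Y
2 of the 7 go to V.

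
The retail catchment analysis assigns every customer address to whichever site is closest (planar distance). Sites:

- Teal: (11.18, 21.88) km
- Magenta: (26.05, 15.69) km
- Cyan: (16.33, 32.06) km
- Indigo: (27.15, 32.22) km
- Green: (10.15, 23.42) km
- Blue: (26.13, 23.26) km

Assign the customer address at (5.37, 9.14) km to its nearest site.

Teal

Squared distances to each site:
Teal: 196.064; Magenta: 470.565; Cyan: 645.448; Indigo: 1007.055; Green: 226.767; Blue: 630.352.
Minimum at Teal.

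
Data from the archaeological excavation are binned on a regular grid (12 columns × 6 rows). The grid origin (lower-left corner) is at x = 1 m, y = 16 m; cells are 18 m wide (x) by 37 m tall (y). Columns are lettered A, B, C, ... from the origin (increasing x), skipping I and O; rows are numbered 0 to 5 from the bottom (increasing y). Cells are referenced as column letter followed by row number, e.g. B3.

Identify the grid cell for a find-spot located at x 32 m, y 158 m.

B3

Column index: ⌊(32 − 1) / 18⌋ = ⌊1.722⌋ = 1 → column B
Row offset from origin: ⌊(158 − 16) / 37⌋ = ⌊3.838⌋ = 3 → row 3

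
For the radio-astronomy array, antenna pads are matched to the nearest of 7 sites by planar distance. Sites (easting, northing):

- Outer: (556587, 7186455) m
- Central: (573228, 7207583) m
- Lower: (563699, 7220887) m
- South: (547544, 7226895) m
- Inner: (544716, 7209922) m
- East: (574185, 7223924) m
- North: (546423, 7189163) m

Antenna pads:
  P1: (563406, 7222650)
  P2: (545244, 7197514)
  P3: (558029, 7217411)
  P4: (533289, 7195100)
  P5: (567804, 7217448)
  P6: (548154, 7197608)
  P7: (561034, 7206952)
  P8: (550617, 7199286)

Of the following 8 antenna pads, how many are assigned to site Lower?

3

P1 → Lower
P2 → North
P3 → Lower
P4 → North
P5 → Lower
P6 → North
P7 → Central
P8 → North
3 of the 8 go to Lower.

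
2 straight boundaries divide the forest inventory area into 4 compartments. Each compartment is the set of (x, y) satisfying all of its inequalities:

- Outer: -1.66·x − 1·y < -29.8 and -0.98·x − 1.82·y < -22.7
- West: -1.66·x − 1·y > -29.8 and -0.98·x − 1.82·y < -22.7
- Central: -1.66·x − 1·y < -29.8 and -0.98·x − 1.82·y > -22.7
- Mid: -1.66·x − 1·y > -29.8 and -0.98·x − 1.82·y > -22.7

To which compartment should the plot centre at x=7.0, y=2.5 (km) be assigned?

Mid

-1.66·7.0 − 1·2.5 = -14.120, which is > -29.8
-0.98·7.0 − 1.82·2.5 = -11.410, which is > -22.7
This sign pattern matches Mid.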